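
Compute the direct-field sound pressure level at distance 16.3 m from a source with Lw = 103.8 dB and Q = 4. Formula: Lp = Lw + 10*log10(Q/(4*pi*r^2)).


4*pi*r^2 = 4*pi*16.3^2 = 3338.76 m^2
Q / (4*pi*r^2) = 4 / 3338.76 = 0.00119805
Lp = 103.8 + 10*log10(0.00119805) = 74.585 dB


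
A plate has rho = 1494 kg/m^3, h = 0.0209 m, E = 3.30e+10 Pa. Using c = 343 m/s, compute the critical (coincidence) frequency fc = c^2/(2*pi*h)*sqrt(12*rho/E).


12*rho/E = 12*1494/3.30e+10 = 5.43273e-07
sqrt(12*rho/E) = sqrt(5.43273e-07) = 0.000737071
c^2/(2*pi*h) = 343^2/(2*pi*0.0209) = 895905
fc = 895905 * 0.000737071 = 660.35 Hz


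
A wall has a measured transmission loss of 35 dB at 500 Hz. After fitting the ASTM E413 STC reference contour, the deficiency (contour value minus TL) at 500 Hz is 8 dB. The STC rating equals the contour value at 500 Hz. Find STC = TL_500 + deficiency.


By ASTM E413, STC = value of the fitted reference contour at 500 Hz.
Contour value at 500 Hz = TL_500 + deficiency = 35 + 8 = 43
STC = 43


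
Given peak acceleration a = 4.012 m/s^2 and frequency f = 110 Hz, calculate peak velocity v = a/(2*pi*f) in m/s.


omega = 2*pi*f = 2*pi*110 = 691.15 rad/s
v = a / omega = 4.012 / 691.15 = 0.0058048 m/s


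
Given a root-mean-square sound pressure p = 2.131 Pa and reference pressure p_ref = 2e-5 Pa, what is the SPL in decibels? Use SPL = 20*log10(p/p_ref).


p / p_ref = 2.131 / 2e-5 = 106550
SPL = 20 * log10(106550) = 100.55 dB


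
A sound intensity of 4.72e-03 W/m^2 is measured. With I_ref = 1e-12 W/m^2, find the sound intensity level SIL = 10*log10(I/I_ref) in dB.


I / I_ref = 4.72e-03 / 1e-12 = 4.72e+09
SIL = 10 * log10(4.72e+09) = 96.739 dB


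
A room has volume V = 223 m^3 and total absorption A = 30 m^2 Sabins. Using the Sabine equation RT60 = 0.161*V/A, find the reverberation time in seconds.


RT60 = 0.161 * 223 / 30 = 1.1968 s


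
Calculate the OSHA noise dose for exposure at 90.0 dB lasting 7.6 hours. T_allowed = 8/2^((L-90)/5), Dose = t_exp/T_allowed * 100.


T_allowed = 8 / 2^((90.0 - 90)/5) = 8 hr
Dose = 7.6 / 8 * 100 = 95 %


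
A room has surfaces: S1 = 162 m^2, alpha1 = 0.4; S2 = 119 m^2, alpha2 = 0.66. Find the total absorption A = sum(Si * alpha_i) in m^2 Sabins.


162 * 0.4 = 64.8
119 * 0.66 = 78.54
A_total = 64.8 + 78.54 = 143.34 m^2


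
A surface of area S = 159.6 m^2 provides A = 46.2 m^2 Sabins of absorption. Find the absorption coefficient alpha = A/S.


Absorption coefficient = absorbed power / incident power
alpha = A / S = 46.2 / 159.6 = 0.28947


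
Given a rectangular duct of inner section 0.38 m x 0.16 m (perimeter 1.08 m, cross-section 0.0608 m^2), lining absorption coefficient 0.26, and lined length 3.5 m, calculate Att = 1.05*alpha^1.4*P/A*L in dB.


alpha^1.4 = 0.26^1.4 = 0.151692
Attenuation rate = 1.05 * alpha^1.4 * P / A
= 1.05 * 0.151692 * 1.08 / 0.0608 = 2.82926 dB/m
Total Att = 2.82926 * 3.5 = 9.9024 dB


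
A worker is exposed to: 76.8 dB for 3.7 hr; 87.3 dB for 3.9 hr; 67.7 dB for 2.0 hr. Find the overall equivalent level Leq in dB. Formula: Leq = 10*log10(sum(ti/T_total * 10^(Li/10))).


T_total = 3.7 + 3.9 + 2.0 = 9.6 hr
(3.7/9.6) * 10^(76.8/10) = 1.84472e+07
(3.9/9.6) * 10^(87.3/10) = 2.18169e+08
(2.0/9.6) * 10^(67.7/10) = 1.22676e+06
Sum = 1.84472e+07 + 2.18169e+08 + 1.22676e+06 = 2.37843e+08
Leq = 10*log10(2.37843e+08) = 83.763 dB


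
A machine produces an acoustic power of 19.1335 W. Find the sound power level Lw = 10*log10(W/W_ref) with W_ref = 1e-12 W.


W / W_ref = 19.1335 / 1e-12 = 1.91335e+13
Lw = 10 * log10(1.91335e+13) = 132.82 dB


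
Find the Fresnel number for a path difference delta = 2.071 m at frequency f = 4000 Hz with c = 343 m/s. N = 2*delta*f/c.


N = 2*delta*f/c = 2*delta/lambda, where lambda = c/f
lambda = 343 / 4000 = 0.08575 m
N = 2 * 2.071 / 0.08575 = 48.303


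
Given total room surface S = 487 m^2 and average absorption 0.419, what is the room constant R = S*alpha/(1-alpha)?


R = 487 * 0.419 / (1 - 0.419) = 351.21 m^2


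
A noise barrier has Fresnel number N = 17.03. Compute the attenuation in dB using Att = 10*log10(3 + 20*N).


3 + 20*N = 3 + 20*17.03 = 343.6
Att = 10*log10(343.6) = 25.361 dB


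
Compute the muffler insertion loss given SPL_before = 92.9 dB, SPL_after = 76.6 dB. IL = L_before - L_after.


Insertion loss = SPL without muffler - SPL with muffler
IL = 92.9 - 76.6 = 16.3 dB


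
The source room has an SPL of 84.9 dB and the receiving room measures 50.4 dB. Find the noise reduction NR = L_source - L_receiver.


NR = L_source - L_receiver (difference between source and receiving room levels)
NR = 84.9 - 50.4 = 34.5 dB


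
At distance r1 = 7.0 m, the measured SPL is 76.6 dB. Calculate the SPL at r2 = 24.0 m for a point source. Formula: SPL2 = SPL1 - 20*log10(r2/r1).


r2/r1 = 24.0/7.0 = 3.42857
Correction = 20*log10(3.42857) = 10.7023 dB
SPL2 = 76.6 - 10.7023 = 65.898 dB


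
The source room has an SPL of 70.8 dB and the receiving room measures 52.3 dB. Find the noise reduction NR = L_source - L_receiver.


NR = L_source - L_receiver (difference between source and receiving room levels)
NR = 70.8 - 52.3 = 18.5 dB


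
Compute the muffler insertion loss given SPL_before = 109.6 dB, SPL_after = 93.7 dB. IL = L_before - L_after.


Insertion loss = SPL without muffler - SPL with muffler
IL = 109.6 - 93.7 = 15.9 dB


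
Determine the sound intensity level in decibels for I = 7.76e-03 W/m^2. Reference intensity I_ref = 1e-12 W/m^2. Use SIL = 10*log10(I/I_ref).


I / I_ref = 7.76e-03 / 1e-12 = 7.76e+09
SIL = 10 * log10(7.76e+09) = 98.899 dB


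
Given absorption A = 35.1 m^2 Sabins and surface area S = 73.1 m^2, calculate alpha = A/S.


Absorption coefficient = absorbed power / incident power
alpha = A / S = 35.1 / 73.1 = 0.48016


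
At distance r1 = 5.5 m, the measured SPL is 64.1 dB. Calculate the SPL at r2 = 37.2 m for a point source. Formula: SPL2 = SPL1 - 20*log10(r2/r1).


r2/r1 = 37.2/5.5 = 6.76364
Correction = 20*log10(6.76364) = 16.6036 dB
SPL2 = 64.1 - 16.6036 = 47.496 dB


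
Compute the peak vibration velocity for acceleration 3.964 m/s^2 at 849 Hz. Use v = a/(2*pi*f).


omega = 2*pi*f = 2*pi*849 = 5334.42 rad/s
v = a / omega = 3.964 / 5334.42 = 0.0007431 m/s


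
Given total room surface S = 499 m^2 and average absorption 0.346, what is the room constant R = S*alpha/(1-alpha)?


R = 499 * 0.346 / (1 - 0.346) = 264 m^2


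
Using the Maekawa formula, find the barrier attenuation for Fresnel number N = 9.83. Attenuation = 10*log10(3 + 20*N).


3 + 20*N = 3 + 20*9.83 = 199.6
Att = 10*log10(199.6) = 23.002 dB


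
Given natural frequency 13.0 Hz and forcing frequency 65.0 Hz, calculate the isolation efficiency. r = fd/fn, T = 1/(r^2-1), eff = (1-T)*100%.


r = 65.0 / 13.0 = 5
r^2 - 1 = 5^2 - 1 = 24
T = 1/24 = 0.0416667
Efficiency = (1 - 0.0416667)*100 = 95.833 %


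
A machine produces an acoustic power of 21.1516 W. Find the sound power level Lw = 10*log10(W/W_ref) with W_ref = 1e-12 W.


W / W_ref = 21.1516 / 1e-12 = 2.11516e+13
Lw = 10 * log10(2.11516e+13) = 133.25 dB


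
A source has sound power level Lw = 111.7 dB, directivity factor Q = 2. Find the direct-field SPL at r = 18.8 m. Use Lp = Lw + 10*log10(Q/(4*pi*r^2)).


4*pi*r^2 = 4*pi*18.8^2 = 4441.46 m^2
Q / (4*pi*r^2) = 2 / 4441.46 = 0.000450302
Lp = 111.7 + 10*log10(0.000450302) = 78.235 dB


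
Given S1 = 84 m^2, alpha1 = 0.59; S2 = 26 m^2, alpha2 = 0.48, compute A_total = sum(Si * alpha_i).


84 * 0.59 = 49.56
26 * 0.48 = 12.48
A_total = 49.56 + 12.48 = 62.04 m^2


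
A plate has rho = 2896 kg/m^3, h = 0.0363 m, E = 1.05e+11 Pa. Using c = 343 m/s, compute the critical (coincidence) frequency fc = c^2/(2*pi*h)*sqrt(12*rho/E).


12*rho/E = 12*2896/1.05e+11 = 3.30971e-07
sqrt(12*rho/E) = sqrt(3.30971e-07) = 0.000575301
c^2/(2*pi*h) = 343^2/(2*pi*0.0363) = 515824
fc = 515824 * 0.000575301 = 296.75 Hz


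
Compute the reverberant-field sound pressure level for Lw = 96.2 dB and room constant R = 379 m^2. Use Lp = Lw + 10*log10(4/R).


4/R = 4/379 = 0.0105541
Lp = 96.2 + 10*log10(0.0105541) = 76.434 dB


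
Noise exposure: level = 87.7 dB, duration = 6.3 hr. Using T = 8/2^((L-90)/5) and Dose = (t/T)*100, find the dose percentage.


T_allowed = 8 / 2^((87.7 - 90)/5) = 11.0043 hr
Dose = 6.3 / 11.0043 * 100 = 57.25 %


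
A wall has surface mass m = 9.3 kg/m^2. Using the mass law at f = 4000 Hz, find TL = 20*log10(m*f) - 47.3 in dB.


m * f = 9.3 * 4000 = 37200
20*log10(37200) = 91.4109 dB
TL = 91.4109 - 47.3 = 44.111 dB


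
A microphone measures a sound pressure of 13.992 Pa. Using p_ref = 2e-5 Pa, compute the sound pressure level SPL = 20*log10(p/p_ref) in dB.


p / p_ref = 13.992 / 2e-5 = 699600
SPL = 20 * log10(699600) = 116.9 dB


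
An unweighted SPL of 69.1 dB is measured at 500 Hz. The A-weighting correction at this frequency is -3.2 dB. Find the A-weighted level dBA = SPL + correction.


A-weighting table: 500 Hz -> -3.2 dB correction
SPL_A = SPL + correction = 69.1 + (-3.2) = 65.9 dBA


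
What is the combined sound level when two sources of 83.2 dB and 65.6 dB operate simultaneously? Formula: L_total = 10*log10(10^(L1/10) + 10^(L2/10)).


10^(83.2/10) = 2.0893e+08
10^(65.6/10) = 3.63078e+06
Sum = 2.0893e+08 + 3.63078e+06 = 2.12561e+08
L_total = 10*log10(2.12561e+08) = 83.275 dB


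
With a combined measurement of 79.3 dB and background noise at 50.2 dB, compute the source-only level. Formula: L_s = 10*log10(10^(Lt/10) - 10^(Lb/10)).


10^(79.3/10) = 8.51138e+07
10^(50.2/10) = 104713
Difference = 8.51138e+07 - 104713 = 8.50091e+07
L_source = 10*log10(8.50091e+07) = 79.295 dB


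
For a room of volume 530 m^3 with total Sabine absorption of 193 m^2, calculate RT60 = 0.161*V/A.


RT60 = 0.161 * 530 / 193 = 0.44212 s


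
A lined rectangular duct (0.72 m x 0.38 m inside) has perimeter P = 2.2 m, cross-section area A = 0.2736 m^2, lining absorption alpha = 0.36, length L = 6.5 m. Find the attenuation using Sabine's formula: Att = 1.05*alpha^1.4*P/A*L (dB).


alpha^1.4 = 0.36^1.4 = 0.239234
Attenuation rate = 1.05 * alpha^1.4 * P / A
= 1.05 * 0.239234 * 2.2 / 0.2736 = 2.01985 dB/m
Total Att = 2.01985 * 6.5 = 13.129 dB


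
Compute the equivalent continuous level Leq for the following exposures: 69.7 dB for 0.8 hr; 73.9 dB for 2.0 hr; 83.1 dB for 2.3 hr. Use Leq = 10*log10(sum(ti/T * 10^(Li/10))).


T_total = 0.8 + 2.0 + 2.3 = 5.1 hr
(0.8/5.1) * 10^(69.7/10) = 1.46393e+06
(2.0/5.1) * 10^(73.9/10) = 9.62631e+06
(2.3/5.1) * 10^(83.1/10) = 9.20784e+07
Sum = 1.46393e+06 + 9.62631e+06 + 9.20784e+07 = 1.03169e+08
Leq = 10*log10(1.03169e+08) = 80.135 dB


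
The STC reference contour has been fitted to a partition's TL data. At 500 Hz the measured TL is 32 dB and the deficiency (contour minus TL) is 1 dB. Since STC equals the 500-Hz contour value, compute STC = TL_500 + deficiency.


By ASTM E413, STC = value of the fitted reference contour at 500 Hz.
Contour value at 500 Hz = TL_500 + deficiency = 32 + 1 = 33
STC = 33


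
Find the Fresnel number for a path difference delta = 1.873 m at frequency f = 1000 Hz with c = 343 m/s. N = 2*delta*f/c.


N = 2*delta*f/c = 2*delta/lambda, where lambda = c/f
lambda = 343 / 1000 = 0.343 m
N = 2 * 1.873 / 0.343 = 10.921


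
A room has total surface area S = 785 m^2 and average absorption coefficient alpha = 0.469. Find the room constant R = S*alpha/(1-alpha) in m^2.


R = 785 * 0.469 / (1 - 0.469) = 693.34 m^2


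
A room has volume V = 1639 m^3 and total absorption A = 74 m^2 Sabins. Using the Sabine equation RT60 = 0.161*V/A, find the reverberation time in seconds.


RT60 = 0.161 * 1639 / 74 = 3.5659 s


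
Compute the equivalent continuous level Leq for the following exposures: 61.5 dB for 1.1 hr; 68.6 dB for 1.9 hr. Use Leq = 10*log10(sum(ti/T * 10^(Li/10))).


T_total = 1.1 + 1.9 = 3.0 hr
(1.1/3.0) * 10^(61.5/10) = 517930
(1.9/3.0) * 10^(68.6/10) = 4.58809e+06
Sum = 517930 + 4.58809e+06 = 5.10602e+06
Leq = 10*log10(5.10602e+06) = 67.081 dB


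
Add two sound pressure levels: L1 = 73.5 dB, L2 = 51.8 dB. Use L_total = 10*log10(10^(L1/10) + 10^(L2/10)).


10^(73.5/10) = 2.23872e+07
10^(51.8/10) = 151356
Sum = 2.23872e+07 + 151356 = 2.25386e+07
L_total = 10*log10(2.25386e+07) = 73.529 dB


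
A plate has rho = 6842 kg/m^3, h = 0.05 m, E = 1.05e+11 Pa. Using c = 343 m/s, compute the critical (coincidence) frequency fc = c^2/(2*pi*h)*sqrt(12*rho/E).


12*rho/E = 12*6842/1.05e+11 = 7.81943e-07
sqrt(12*rho/E) = sqrt(7.81943e-07) = 0.000884275
c^2/(2*pi*h) = 343^2/(2*pi*0.05) = 374488
fc = 374488 * 0.000884275 = 331.15 Hz


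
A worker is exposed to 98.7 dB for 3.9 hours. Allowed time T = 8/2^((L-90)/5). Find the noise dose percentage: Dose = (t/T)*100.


T_allowed = 8 / 2^((98.7 - 90)/5) = 2.39496 hr
Dose = 3.9 / 2.39496 * 100 = 162.84 %


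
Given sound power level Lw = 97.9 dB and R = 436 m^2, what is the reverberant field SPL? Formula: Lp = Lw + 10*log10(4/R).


4/R = 4/436 = 0.00917431
Lp = 97.9 + 10*log10(0.00917431) = 77.526 dB


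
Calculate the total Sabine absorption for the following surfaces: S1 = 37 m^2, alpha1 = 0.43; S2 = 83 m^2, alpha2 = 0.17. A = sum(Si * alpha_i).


37 * 0.43 = 15.91
83 * 0.17 = 14.11
A_total = 15.91 + 14.11 = 30.02 m^2


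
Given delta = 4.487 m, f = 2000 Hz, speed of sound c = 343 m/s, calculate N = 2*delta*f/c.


N = 2*delta*f/c = 2*delta/lambda, where lambda = c/f
lambda = 343 / 2000 = 0.1715 m
N = 2 * 4.487 / 0.1715 = 52.327


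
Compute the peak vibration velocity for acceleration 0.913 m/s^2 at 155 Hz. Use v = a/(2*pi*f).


omega = 2*pi*f = 2*pi*155 = 973.894 rad/s
v = a / omega = 0.913 / 973.894 = 0.00093747 m/s


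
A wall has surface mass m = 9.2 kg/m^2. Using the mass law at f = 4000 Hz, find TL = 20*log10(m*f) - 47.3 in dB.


m * f = 9.2 * 4000 = 36800
20*log10(36800) = 91.317 dB
TL = 91.317 - 47.3 = 44.017 dB


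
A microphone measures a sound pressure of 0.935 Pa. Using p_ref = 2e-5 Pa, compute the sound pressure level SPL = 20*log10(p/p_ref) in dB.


p / p_ref = 0.935 / 2e-5 = 46750
SPL = 20 * log10(46750) = 93.396 dB


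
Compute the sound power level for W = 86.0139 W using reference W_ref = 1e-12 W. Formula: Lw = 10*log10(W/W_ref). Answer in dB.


W / W_ref = 86.0139 / 1e-12 = 8.60139e+13
Lw = 10 * log10(8.60139e+13) = 139.35 dB


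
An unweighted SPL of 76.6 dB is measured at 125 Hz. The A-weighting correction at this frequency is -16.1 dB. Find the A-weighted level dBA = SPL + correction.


A-weighting table: 125 Hz -> -16.1 dB correction
SPL_A = SPL + correction = 76.6 + (-16.1) = 60.5 dBA


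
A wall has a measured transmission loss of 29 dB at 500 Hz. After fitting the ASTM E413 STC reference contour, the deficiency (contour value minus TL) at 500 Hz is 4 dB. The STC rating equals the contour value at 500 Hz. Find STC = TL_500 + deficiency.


By ASTM E413, STC = value of the fitted reference contour at 500 Hz.
Contour value at 500 Hz = TL_500 + deficiency = 29 + 4 = 33
STC = 33


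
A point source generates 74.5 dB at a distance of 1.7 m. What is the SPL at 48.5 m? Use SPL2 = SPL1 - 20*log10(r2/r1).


r2/r1 = 48.5/1.7 = 28.5294
Correction = 20*log10(28.5294) = 29.1059 dB
SPL2 = 74.5 - 29.1059 = 45.394 dB


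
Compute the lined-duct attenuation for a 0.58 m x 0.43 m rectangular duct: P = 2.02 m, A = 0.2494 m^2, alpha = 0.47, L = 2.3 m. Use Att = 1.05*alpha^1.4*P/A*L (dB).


alpha^1.4 = 0.47^1.4 = 0.347486
Attenuation rate = 1.05 * alpha^1.4 * P / A
= 1.05 * 0.347486 * 2.02 / 0.2494 = 2.95516 dB/m
Total Att = 2.95516 * 2.3 = 6.7969 dB


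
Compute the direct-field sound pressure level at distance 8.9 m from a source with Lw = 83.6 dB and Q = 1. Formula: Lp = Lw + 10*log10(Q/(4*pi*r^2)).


4*pi*r^2 = 4*pi*8.9^2 = 995.382 m^2
Q / (4*pi*r^2) = 1 / 995.382 = 0.00100464
Lp = 83.6 + 10*log10(0.00100464) = 53.62 dB


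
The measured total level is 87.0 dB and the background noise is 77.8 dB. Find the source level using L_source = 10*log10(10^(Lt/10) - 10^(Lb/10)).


10^(87.0/10) = 5.01187e+08
10^(77.8/10) = 6.0256e+07
Difference = 5.01187e+08 - 6.0256e+07 = 4.40931e+08
L_source = 10*log10(4.40931e+08) = 86.444 dB


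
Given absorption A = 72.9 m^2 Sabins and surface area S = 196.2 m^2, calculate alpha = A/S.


Absorption coefficient = absorbed power / incident power
alpha = A / S = 72.9 / 196.2 = 0.37156


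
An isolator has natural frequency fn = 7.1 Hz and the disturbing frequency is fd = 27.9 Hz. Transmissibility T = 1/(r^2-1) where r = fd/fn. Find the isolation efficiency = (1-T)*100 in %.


r = 27.9 / 7.1 = 3.92958
r^2 - 1 = 3.92958^2 - 1 = 14.4416
T = 1/14.4416 = 0.0692444
Efficiency = (1 - 0.0692444)*100 = 93.076 %


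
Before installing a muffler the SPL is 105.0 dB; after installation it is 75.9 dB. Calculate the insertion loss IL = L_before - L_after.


Insertion loss = SPL without muffler - SPL with muffler
IL = 105.0 - 75.9 = 29.1 dB


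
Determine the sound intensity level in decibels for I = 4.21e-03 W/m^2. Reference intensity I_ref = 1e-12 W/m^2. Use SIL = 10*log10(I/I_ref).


I / I_ref = 4.21e-03 / 1e-12 = 4.21e+09
SIL = 10 * log10(4.21e+09) = 96.243 dB


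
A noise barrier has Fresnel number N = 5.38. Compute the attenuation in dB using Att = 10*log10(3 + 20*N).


3 + 20*N = 3 + 20*5.38 = 110.6
Att = 10*log10(110.6) = 20.438 dB


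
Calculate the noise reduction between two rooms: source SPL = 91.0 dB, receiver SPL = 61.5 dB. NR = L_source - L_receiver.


NR = L_source - L_receiver (difference between source and receiving room levels)
NR = 91.0 - 61.5 = 29.5 dB


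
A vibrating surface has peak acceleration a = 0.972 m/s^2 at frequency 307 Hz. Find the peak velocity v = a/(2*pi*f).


omega = 2*pi*f = 2*pi*307 = 1928.94 rad/s
v = a / omega = 0.972 / 1928.94 = 0.0005039 m/s


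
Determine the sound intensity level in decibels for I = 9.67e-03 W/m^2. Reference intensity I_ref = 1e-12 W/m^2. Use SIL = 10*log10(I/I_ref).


I / I_ref = 9.67e-03 / 1e-12 = 9.67e+09
SIL = 10 * log10(9.67e+09) = 99.854 dB


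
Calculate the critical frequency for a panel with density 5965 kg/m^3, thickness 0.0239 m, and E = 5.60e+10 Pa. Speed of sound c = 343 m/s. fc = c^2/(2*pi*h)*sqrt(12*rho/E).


12*rho/E = 12*5965/5.60e+10 = 1.27821e-06
sqrt(12*rho/E) = sqrt(1.27821e-06) = 0.00113058
c^2/(2*pi*h) = 343^2/(2*pi*0.0239) = 783449
fc = 783449 * 0.00113058 = 885.75 Hz


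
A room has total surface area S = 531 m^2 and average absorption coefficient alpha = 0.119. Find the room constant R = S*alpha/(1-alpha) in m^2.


R = 531 * 0.119 / (1 - 0.119) = 71.724 m^2


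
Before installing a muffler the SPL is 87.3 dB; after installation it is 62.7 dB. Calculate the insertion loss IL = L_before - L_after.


Insertion loss = SPL without muffler - SPL with muffler
IL = 87.3 - 62.7 = 24.6 dB


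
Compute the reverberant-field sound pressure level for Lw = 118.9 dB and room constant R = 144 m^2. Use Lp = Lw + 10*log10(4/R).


4/R = 4/144 = 0.0277778
Lp = 118.9 + 10*log10(0.0277778) = 103.34 dB


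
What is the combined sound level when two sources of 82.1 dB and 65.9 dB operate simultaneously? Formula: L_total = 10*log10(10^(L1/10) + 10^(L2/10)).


10^(82.1/10) = 1.62181e+08
10^(65.9/10) = 3.89045e+06
Sum = 1.62181e+08 + 3.89045e+06 = 1.66071e+08
L_total = 10*log10(1.66071e+08) = 82.203 dB


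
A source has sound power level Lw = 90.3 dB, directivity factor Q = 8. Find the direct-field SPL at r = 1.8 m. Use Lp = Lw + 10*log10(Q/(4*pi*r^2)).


4*pi*r^2 = 4*pi*1.8^2 = 40.715 m^2
Q / (4*pi*r^2) = 8 / 40.715 = 0.196488
Lp = 90.3 + 10*log10(0.196488) = 83.233 dB


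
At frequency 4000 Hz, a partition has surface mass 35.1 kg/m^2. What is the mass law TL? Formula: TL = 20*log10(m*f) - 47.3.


m * f = 35.1 * 4000 = 140400
20*log10(140400) = 102.947 dB
TL = 102.947 - 47.3 = 55.647 dB


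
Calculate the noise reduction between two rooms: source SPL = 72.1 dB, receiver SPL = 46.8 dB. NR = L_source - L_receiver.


NR = L_source - L_receiver (difference between source and receiving room levels)
NR = 72.1 - 46.8 = 25.3 dB


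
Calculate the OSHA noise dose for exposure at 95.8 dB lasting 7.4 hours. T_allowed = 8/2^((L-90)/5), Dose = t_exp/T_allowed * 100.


T_allowed = 8 / 2^((95.8 - 90)/5) = 3.5801 hr
Dose = 7.4 / 3.5801 * 100 = 206.7 %


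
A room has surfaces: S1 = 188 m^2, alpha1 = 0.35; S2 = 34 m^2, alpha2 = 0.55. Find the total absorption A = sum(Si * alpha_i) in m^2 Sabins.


188 * 0.35 = 65.8
34 * 0.55 = 18.7
A_total = 65.8 + 18.7 = 84.5 m^2


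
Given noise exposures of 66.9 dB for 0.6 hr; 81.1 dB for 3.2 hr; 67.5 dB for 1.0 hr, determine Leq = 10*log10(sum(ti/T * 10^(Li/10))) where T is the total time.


T_total = 0.6 + 3.2 + 1.0 = 4.8 hr
(0.6/4.8) * 10^(66.9/10) = 612224
(3.2/4.8) * 10^(81.1/10) = 8.58833e+07
(1.0/4.8) * 10^(67.5/10) = 1.17154e+06
Sum = 612224 + 8.58833e+07 + 1.17154e+06 = 8.76671e+07
Leq = 10*log10(8.76671e+07) = 79.428 dB


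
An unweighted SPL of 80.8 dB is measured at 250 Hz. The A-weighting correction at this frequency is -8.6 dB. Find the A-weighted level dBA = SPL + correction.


A-weighting table: 250 Hz -> -8.6 dB correction
SPL_A = SPL + correction = 80.8 + (-8.6) = 72.2 dBA


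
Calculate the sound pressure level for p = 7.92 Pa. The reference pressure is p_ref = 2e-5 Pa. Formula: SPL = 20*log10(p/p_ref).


p / p_ref = 7.92 / 2e-5 = 396000
SPL = 20 * log10(396000) = 111.95 dB


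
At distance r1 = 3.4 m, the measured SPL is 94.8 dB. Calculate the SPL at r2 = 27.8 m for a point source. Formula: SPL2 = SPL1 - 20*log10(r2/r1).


r2/r1 = 27.8/3.4 = 8.17647
Correction = 20*log10(8.17647) = 18.2513 dB
SPL2 = 94.8 - 18.2513 = 76.549 dB


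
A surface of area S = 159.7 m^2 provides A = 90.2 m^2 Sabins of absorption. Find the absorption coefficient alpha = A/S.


Absorption coefficient = absorbed power / incident power
alpha = A / S = 90.2 / 159.7 = 0.56481


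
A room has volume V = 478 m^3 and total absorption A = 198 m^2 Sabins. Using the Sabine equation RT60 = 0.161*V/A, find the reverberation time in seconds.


RT60 = 0.161 * 478 / 198 = 0.38868 s


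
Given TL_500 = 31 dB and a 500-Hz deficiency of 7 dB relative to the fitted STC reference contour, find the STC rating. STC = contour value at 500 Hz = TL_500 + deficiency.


By ASTM E413, STC = value of the fitted reference contour at 500 Hz.
Contour value at 500 Hz = TL_500 + deficiency = 31 + 7 = 38
STC = 38


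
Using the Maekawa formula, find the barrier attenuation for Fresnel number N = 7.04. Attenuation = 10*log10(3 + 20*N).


3 + 20*N = 3 + 20*7.04 = 143.8
Att = 10*log10(143.8) = 21.578 dB


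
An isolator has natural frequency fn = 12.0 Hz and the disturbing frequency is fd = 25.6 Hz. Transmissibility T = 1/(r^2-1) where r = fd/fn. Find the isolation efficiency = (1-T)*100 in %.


r = 25.6 / 12.0 = 2.13333
r^2 - 1 = 2.13333^2 - 1 = 3.5511
T = 1/3.5511 = 0.281603
Efficiency = (1 - 0.281603)*100 = 71.84 %


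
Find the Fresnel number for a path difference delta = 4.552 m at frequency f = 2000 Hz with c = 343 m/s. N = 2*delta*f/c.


N = 2*delta*f/c = 2*delta/lambda, where lambda = c/f
lambda = 343 / 2000 = 0.1715 m
N = 2 * 4.552 / 0.1715 = 53.085


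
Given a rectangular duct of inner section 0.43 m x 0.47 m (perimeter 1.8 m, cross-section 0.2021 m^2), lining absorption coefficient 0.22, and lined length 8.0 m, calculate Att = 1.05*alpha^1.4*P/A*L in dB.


alpha^1.4 = 0.22^1.4 = 0.120058
Attenuation rate = 1.05 * alpha^1.4 * P / A
= 1.05 * 0.120058 * 1.8 / 0.2021 = 1.12276 dB/m
Total Att = 1.12276 * 8.0 = 8.9821 dB


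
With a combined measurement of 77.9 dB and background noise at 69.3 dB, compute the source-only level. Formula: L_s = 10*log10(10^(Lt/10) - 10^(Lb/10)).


10^(77.9/10) = 6.16595e+07
10^(69.3/10) = 8.51138e+06
Difference = 6.16595e+07 - 8.51138e+06 = 5.31481e+07
L_source = 10*log10(5.31481e+07) = 77.255 dB


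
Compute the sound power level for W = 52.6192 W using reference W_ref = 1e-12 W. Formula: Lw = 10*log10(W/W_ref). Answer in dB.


W / W_ref = 52.6192 / 1e-12 = 5.26192e+13
Lw = 10 * log10(5.26192e+13) = 137.21 dB


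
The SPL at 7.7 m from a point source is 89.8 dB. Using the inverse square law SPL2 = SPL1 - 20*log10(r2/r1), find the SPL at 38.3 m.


r2/r1 = 38.3/7.7 = 4.97403
Correction = 20*log10(4.97403) = 13.9342 dB
SPL2 = 89.8 - 13.9342 = 75.866 dB


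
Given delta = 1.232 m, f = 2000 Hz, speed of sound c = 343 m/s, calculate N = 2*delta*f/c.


N = 2*delta*f/c = 2*delta/lambda, where lambda = c/f
lambda = 343 / 2000 = 0.1715 m
N = 2 * 1.232 / 0.1715 = 14.367


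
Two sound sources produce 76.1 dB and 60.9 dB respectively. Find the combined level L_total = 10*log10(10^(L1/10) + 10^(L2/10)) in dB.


10^(76.1/10) = 4.0738e+07
10^(60.9/10) = 1.23027e+06
Sum = 4.0738e+07 + 1.23027e+06 = 4.19683e+07
L_total = 10*log10(4.19683e+07) = 76.229 dB


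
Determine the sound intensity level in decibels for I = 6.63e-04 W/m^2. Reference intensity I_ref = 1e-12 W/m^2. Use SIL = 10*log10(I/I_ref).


I / I_ref = 6.63e-04 / 1e-12 = 6.63e+08
SIL = 10 * log10(6.63e+08) = 88.215 dB


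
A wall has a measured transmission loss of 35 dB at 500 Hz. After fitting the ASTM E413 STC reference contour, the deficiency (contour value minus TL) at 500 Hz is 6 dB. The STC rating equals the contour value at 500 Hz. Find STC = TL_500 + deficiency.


By ASTM E413, STC = value of the fitted reference contour at 500 Hz.
Contour value at 500 Hz = TL_500 + deficiency = 35 + 6 = 41
STC = 41


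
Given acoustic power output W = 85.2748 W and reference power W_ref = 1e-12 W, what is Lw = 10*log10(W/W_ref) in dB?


W / W_ref = 85.2748 / 1e-12 = 8.52748e+13
Lw = 10 * log10(8.52748e+13) = 139.31 dB


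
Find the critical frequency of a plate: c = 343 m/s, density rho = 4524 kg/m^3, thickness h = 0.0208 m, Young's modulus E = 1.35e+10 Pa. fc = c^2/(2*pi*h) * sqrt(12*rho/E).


12*rho/E = 12*4524/1.35e+10 = 4.02133e-06
sqrt(12*rho/E) = sqrt(4.02133e-06) = 0.00200533
c^2/(2*pi*h) = 343^2/(2*pi*0.0208) = 900212
fc = 900212 * 0.00200533 = 1805.2 Hz


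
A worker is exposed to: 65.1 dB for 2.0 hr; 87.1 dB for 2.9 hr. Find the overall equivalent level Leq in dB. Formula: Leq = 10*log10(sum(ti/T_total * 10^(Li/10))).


T_total = 2.0 + 2.9 = 4.9 hr
(2.0/4.9) * 10^(65.1/10) = 1.32079e+06
(2.9/4.9) * 10^(87.1/10) = 3.0353e+08
Sum = 1.32079e+06 + 3.0353e+08 = 3.04851e+08
Leq = 10*log10(3.04851e+08) = 84.841 dB


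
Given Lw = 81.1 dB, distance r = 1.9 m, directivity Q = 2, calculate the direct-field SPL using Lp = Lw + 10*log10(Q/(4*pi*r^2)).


4*pi*r^2 = 4*pi*1.9^2 = 45.3646 m^2
Q / (4*pi*r^2) = 2 / 45.3646 = 0.0440872
Lp = 81.1 + 10*log10(0.0440872) = 67.543 dB


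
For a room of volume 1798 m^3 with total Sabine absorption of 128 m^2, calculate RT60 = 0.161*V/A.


RT60 = 0.161 * 1798 / 128 = 2.2615 s


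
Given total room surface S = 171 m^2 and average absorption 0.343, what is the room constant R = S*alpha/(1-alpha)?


R = 171 * 0.343 / (1 - 0.343) = 89.274 m^2


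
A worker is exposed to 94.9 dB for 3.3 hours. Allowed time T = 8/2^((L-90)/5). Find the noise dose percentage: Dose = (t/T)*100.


T_allowed = 8 / 2^((94.9 - 90)/5) = 4.05584 hr
Dose = 3.3 / 4.05584 * 100 = 81.364 %


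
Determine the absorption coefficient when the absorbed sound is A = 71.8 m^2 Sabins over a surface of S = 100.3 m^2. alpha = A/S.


Absorption coefficient = absorbed power / incident power
alpha = A / S = 71.8 / 100.3 = 0.71585


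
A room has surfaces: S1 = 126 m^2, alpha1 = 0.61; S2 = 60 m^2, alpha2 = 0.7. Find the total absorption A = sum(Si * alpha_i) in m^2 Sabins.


126 * 0.61 = 76.86
60 * 0.7 = 42
A_total = 76.86 + 42 = 118.86 m^2


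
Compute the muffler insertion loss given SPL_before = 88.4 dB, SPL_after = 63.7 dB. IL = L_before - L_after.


Insertion loss = SPL without muffler - SPL with muffler
IL = 88.4 - 63.7 = 24.7 dB


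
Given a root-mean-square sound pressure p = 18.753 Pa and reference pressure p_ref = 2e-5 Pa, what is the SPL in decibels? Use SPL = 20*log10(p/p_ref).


p / p_ref = 18.753 / 2e-5 = 937650
SPL = 20 * log10(937650) = 119.44 dB


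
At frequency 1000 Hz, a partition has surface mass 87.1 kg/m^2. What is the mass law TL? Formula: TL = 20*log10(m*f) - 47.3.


m * f = 87.1 * 1000 = 87100
20*log10(87100) = 98.8004 dB
TL = 98.8004 - 47.3 = 51.5 dB


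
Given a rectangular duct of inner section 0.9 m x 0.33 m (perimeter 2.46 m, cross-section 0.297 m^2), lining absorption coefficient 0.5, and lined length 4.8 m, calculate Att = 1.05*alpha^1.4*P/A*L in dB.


alpha^1.4 = 0.5^1.4 = 0.378929
Attenuation rate = 1.05 * alpha^1.4 * P / A
= 1.05 * 0.378929 * 2.46 / 0.297 = 3.29553 dB/m
Total Att = 3.29553 * 4.8 = 15.819 dB


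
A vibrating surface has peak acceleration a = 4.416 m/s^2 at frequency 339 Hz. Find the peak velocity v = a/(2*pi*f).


omega = 2*pi*f = 2*pi*339 = 2130 rad/s
v = a / omega = 4.416 / 2130 = 0.0020732 m/s


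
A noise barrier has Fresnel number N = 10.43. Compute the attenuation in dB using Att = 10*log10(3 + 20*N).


3 + 20*N = 3 + 20*10.43 = 211.6
Att = 10*log10(211.6) = 23.255 dB


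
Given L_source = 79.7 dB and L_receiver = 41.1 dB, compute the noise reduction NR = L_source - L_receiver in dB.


NR = L_source - L_receiver (difference between source and receiving room levels)
NR = 79.7 - 41.1 = 38.6 dB


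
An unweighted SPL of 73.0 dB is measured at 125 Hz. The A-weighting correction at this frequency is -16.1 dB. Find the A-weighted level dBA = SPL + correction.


A-weighting table: 125 Hz -> -16.1 dB correction
SPL_A = SPL + correction = 73.0 + (-16.1) = 56.9 dBA


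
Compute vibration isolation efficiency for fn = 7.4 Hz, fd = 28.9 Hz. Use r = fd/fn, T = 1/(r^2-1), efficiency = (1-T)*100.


r = 28.9 / 7.4 = 3.90541
r^2 - 1 = 3.90541^2 - 1 = 14.2522
T = 1/14.2522 = 0.0701646
Efficiency = (1 - 0.0701646)*100 = 92.984 %


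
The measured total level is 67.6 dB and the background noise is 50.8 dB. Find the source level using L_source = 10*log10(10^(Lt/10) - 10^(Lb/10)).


10^(67.6/10) = 5.7544e+06
10^(50.8/10) = 120226
Difference = 5.7544e+06 - 120226 = 5.63417e+06
L_source = 10*log10(5.63417e+06) = 67.508 dB


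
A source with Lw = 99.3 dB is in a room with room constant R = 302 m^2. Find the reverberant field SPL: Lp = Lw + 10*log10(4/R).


4/R = 4/302 = 0.013245
Lp = 99.3 + 10*log10(0.013245) = 80.521 dB


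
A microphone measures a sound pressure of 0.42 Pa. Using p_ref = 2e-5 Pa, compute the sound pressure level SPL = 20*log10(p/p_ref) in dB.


p / p_ref = 0.42 / 2e-5 = 21000
SPL = 20 * log10(21000) = 86.444 dB


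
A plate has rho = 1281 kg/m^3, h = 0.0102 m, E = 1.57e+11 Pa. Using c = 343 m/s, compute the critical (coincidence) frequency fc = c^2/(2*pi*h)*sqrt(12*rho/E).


12*rho/E = 12*1281/1.57e+11 = 9.79108e-08
sqrt(12*rho/E) = sqrt(9.79108e-08) = 0.000312907
c^2/(2*pi*h) = 343^2/(2*pi*0.0102) = 1.83573e+06
fc = 1.83573e+06 * 0.000312907 = 574.41 Hz


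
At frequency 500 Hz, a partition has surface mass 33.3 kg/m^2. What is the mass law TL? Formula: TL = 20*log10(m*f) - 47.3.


m * f = 33.3 * 500 = 16650
20*log10(16650) = 84.4283 dB
TL = 84.4283 - 47.3 = 37.128 dB


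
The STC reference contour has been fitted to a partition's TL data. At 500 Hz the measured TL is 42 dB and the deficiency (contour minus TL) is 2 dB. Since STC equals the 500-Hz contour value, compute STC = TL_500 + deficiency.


By ASTM E413, STC = value of the fitted reference contour at 500 Hz.
Contour value at 500 Hz = TL_500 + deficiency = 42 + 2 = 44
STC = 44


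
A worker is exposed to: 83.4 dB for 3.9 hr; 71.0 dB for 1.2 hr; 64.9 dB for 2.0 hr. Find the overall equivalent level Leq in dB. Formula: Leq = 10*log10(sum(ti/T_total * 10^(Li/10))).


T_total = 3.9 + 1.2 + 2.0 = 7.1 hr
(3.9/7.1) * 10^(83.4/10) = 1.20173e+08
(1.2/7.1) * 10^(71.0/10) = 2.12776e+06
(2.0/7.1) * 10^(64.9/10) = 870506
Sum = 1.20173e+08 + 2.12776e+06 + 870506 = 1.23171e+08
Leq = 10*log10(1.23171e+08) = 80.905 dB


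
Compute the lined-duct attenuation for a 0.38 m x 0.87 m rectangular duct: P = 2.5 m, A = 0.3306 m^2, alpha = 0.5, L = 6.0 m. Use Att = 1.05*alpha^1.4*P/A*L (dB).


alpha^1.4 = 0.5^1.4 = 0.378929
Attenuation rate = 1.05 * alpha^1.4 * P / A
= 1.05 * 0.378929 * 2.5 / 0.3306 = 3.00874 dB/m
Total Att = 3.00874 * 6.0 = 18.052 dB


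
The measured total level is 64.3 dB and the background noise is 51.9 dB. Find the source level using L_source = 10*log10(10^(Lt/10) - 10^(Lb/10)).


10^(64.3/10) = 2.69153e+06
10^(51.9/10) = 154882
Difference = 2.69153e+06 - 154882 = 2.53665e+06
L_source = 10*log10(2.53665e+06) = 64.043 dB


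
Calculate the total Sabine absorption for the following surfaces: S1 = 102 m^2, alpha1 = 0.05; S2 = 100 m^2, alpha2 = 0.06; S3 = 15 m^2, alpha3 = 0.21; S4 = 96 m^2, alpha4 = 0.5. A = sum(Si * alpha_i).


102 * 0.05 = 5.1
100 * 0.06 = 6
15 * 0.21 = 3.15
96 * 0.5 = 48
A_total = 5.1 + 6 + 3.15 + 48 = 62.25 m^2


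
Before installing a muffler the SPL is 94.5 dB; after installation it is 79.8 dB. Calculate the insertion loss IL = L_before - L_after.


Insertion loss = SPL without muffler - SPL with muffler
IL = 94.5 - 79.8 = 14.7 dB


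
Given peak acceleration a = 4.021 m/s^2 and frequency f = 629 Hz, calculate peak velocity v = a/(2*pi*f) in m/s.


omega = 2*pi*f = 2*pi*629 = 3952.12 rad/s
v = a / omega = 4.021 / 3952.12 = 0.0010174 m/s


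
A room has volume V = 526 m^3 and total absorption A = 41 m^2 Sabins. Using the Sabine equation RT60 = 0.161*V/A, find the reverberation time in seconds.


RT60 = 0.161 * 526 / 41 = 2.0655 s


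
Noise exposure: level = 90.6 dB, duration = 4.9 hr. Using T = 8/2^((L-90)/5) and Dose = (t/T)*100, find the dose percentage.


T_allowed = 8 / 2^((90.6 - 90)/5) = 7.3615 hr
Dose = 4.9 / 7.3615 * 100 = 66.563 %


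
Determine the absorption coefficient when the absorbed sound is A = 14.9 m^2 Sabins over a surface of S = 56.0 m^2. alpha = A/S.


Absorption coefficient = absorbed power / incident power
alpha = A / S = 14.9 / 56.0 = 0.26607


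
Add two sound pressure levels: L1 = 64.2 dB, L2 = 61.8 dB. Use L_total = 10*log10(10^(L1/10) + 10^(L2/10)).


10^(64.2/10) = 2.63027e+06
10^(61.8/10) = 1.51356e+06
Sum = 2.63027e+06 + 1.51356e+06 = 4.14383e+06
L_total = 10*log10(4.14383e+06) = 66.174 dB


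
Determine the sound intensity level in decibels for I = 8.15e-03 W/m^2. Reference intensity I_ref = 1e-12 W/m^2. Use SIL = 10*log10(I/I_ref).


I / I_ref = 8.15e-03 / 1e-12 = 8.15e+09
SIL = 10 * log10(8.15e+09) = 99.112 dB


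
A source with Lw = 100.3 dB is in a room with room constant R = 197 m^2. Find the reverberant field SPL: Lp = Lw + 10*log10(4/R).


4/R = 4/197 = 0.0203046
Lp = 100.3 + 10*log10(0.0203046) = 83.376 dB


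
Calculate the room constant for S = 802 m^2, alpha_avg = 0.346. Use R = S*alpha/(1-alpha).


R = 802 * 0.346 / (1 - 0.346) = 424.3 m^2


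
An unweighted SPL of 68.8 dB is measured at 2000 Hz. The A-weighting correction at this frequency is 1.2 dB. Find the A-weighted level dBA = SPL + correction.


A-weighting table: 2000 Hz -> 1.2 dB correction
SPL_A = SPL + correction = 68.8 + (1.2) = 70 dBA


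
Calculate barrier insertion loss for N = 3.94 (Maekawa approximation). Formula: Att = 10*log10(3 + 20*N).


3 + 20*N = 3 + 20*3.94 = 81.8
Att = 10*log10(81.8) = 19.128 dB


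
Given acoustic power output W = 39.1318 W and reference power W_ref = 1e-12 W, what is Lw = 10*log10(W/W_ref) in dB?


W / W_ref = 39.1318 / 1e-12 = 3.91318e+13
Lw = 10 * log10(3.91318e+13) = 135.93 dB


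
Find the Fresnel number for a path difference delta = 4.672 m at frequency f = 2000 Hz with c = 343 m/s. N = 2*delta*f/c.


N = 2*delta*f/c = 2*delta/lambda, where lambda = c/f
lambda = 343 / 2000 = 0.1715 m
N = 2 * 4.672 / 0.1715 = 54.484


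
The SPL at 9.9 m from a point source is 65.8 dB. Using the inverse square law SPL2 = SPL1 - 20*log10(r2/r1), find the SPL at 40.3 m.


r2/r1 = 40.3/9.9 = 4.07071
Correction = 20*log10(4.07071) = 12.1934 dB
SPL2 = 65.8 - 12.1934 = 53.607 dB


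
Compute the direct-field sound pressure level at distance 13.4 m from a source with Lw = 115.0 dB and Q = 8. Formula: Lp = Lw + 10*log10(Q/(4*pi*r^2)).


4*pi*r^2 = 4*pi*13.4^2 = 2256.42 m^2
Q / (4*pi*r^2) = 8 / 2256.42 = 0.00354544
Lp = 115.0 + 10*log10(0.00354544) = 90.497 dB


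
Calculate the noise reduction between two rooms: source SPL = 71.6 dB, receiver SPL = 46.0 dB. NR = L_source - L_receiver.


NR = L_source - L_receiver (difference between source and receiving room levels)
NR = 71.6 - 46.0 = 25.6 dB


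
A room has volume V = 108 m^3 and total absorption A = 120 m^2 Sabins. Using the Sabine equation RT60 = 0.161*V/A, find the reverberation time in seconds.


RT60 = 0.161 * 108 / 120 = 0.1449 s


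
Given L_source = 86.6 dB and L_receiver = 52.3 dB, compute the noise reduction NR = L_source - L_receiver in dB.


NR = L_source - L_receiver (difference between source and receiving room levels)
NR = 86.6 - 52.3 = 34.3 dB


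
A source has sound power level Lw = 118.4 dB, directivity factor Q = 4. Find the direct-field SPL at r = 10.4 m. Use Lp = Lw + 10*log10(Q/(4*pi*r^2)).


4*pi*r^2 = 4*pi*10.4^2 = 1359.18 m^2
Q / (4*pi*r^2) = 4 / 1359.18 = 0.00294295
Lp = 118.4 + 10*log10(0.00294295) = 93.088 dB


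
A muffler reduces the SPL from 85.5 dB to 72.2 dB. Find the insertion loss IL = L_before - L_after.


Insertion loss = SPL without muffler - SPL with muffler
IL = 85.5 - 72.2 = 13.3 dB


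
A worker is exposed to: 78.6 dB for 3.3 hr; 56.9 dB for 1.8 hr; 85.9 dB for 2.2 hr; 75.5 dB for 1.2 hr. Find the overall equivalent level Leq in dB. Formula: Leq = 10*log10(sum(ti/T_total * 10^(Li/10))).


T_total = 3.3 + 1.8 + 2.2 + 1.2 = 8.5 hr
(3.3/8.5) * 10^(78.6/10) = 2.81252e+07
(1.8/8.5) * 10^(56.9/10) = 103718
(2.2/8.5) * 10^(85.9/10) = 1.00694e+08
(1.2/8.5) * 10^(75.5/10) = 5.00913e+06
Sum = 2.81252e+07 + 103718 + 1.00694e+08 + 5.00913e+06 = 1.33932e+08
Leq = 10*log10(1.33932e+08) = 81.269 dB


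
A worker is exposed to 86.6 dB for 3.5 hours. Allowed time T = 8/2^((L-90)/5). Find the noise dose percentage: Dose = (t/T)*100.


T_allowed = 8 / 2^((86.6 - 90)/5) = 12.8171 hr
Dose = 3.5 / 12.8171 * 100 = 27.307 %


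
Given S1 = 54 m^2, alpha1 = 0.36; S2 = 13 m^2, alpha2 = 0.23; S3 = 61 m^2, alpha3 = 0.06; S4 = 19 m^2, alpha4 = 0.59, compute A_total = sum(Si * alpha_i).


54 * 0.36 = 19.44
13 * 0.23 = 2.99
61 * 0.06 = 3.66
19 * 0.59 = 11.21
A_total = 19.44 + 2.99 + 3.66 + 11.21 = 37.3 m^2


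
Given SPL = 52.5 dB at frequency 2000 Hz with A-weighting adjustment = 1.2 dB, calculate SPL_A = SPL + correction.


A-weighting table: 2000 Hz -> 1.2 dB correction
SPL_A = SPL + correction = 52.5 + (1.2) = 53.7 dBA


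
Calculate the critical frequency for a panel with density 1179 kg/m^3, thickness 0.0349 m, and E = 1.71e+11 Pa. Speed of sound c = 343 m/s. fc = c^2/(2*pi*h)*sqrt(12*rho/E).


12*rho/E = 12*1179/1.71e+11 = 8.27368e-08
sqrt(12*rho/E) = sqrt(8.27368e-08) = 0.00028764
c^2/(2*pi*h) = 343^2/(2*pi*0.0349) = 536516
fc = 536516 * 0.00028764 = 154.32 Hz


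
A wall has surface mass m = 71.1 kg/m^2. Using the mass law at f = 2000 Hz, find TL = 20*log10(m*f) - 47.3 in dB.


m * f = 71.1 * 2000 = 142200
20*log10(142200) = 103.058 dB
TL = 103.058 - 47.3 = 55.758 dB


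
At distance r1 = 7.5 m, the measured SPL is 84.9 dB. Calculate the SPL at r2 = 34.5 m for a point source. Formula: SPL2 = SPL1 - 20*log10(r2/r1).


r2/r1 = 34.5/7.5 = 4.6
Correction = 20*log10(4.6) = 13.2552 dB
SPL2 = 84.9 - 13.2552 = 71.645 dB
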